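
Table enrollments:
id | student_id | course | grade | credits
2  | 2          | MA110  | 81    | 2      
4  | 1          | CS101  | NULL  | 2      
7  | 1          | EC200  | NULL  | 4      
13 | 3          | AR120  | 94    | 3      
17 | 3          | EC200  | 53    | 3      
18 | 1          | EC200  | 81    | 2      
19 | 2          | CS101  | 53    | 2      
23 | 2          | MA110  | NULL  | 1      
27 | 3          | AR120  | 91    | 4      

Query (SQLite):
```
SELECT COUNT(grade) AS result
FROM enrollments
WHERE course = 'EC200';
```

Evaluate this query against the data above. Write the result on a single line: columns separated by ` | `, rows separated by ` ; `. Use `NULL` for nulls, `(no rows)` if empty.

Rows where course='EC200' → grade values: [NULL, 53, 81].
COUNT(grade) counts non-NULL values → 2.

2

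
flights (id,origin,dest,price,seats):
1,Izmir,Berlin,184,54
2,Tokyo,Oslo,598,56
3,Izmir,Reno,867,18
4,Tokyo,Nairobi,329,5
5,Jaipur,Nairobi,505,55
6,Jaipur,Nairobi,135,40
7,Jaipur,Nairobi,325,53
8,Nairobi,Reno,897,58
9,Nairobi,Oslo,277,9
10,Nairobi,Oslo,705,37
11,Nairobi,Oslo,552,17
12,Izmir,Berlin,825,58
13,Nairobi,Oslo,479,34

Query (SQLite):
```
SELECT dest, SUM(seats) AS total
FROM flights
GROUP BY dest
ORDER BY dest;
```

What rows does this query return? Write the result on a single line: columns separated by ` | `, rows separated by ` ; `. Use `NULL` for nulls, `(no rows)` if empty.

Partition flights by dest; compute SUM(seats) within each group.
  Berlin: ids {1, 12} → SUM(seats)=112
  Nairobi: ids {4, 5, 6, 7} → SUM(seats)=153
  Oslo: ids {2, 9, 10, 11, 13} → SUM(seats)=153
  Reno: ids {3, 8} → SUM(seats)=76

Berlin | 112 ; Nairobi | 153 ; Oslo | 153 ; Reno | 76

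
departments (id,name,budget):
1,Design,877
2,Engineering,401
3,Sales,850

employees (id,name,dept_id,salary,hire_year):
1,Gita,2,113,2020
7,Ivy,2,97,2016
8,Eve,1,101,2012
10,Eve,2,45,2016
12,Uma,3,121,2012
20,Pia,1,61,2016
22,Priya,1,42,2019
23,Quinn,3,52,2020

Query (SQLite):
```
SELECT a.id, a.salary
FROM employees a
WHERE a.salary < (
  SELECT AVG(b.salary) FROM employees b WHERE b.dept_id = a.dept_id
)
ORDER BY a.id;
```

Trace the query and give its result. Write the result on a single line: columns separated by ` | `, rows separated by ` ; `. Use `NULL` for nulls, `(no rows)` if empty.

For each employees row a, compute AVG(salary) over rows sharing a.dept_id.
Keep row a if a.salary < that per-group AVG.
  dept_id=1: AVG(salary) = 68.0
  dept_id=2: AVG(salary) = 85.0
  dept_id=3: AVG(salary) = 86.5

10 | 45 ; 20 | 61 ; 22 | 42 ; 23 | 52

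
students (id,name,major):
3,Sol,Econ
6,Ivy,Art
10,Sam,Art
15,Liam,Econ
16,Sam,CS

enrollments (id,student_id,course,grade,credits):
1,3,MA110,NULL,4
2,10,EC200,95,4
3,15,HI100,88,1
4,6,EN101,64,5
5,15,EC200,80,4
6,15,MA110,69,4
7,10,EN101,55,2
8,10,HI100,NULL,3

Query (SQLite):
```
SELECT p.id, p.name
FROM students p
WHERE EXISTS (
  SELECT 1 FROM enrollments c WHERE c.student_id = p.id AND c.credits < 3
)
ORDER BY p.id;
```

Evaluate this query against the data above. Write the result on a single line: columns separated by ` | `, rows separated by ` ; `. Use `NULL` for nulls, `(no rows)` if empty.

For each students row, check whether any enrollments with matching student_id has credits < 3.
Keep rows where that is true.

10 | Sam ; 15 | Liam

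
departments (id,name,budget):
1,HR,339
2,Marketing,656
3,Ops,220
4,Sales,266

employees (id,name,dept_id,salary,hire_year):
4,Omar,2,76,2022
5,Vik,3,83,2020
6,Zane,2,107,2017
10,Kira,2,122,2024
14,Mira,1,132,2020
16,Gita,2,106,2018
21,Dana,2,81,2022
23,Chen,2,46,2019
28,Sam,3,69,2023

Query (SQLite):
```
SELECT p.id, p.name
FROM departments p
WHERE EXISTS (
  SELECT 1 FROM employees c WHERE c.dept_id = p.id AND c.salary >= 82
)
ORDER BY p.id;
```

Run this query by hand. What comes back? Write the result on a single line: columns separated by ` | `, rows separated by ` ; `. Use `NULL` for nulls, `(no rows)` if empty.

1 | HR ; 2 | Marketing ; 3 | Ops

For each departments row, check whether any employees with matching dept_id has salary >= 82.
Keep rows where that is true.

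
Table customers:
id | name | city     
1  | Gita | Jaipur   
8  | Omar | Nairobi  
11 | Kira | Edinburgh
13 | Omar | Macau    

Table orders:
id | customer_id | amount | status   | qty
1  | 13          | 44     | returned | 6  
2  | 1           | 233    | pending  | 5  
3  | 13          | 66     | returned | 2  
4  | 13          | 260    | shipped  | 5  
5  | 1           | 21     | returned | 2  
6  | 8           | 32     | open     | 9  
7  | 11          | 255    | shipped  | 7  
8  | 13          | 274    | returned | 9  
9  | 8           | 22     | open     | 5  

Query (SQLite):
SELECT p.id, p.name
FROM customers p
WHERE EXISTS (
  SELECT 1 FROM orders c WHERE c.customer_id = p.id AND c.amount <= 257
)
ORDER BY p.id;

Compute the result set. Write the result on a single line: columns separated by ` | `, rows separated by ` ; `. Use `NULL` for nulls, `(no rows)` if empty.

1 | Gita ; 8 | Omar ; 11 | Kira ; 13 | Omar

For each customers row, check whether any orders with matching customer_id has amount <= 257.
Keep rows where that is true.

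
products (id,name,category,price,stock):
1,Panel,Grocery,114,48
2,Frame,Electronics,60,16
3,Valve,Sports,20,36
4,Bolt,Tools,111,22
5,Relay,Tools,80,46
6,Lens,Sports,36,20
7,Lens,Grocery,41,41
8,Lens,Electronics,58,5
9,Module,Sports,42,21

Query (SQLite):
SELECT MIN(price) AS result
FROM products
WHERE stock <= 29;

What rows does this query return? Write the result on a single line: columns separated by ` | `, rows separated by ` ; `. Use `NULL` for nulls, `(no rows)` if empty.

36

Rows where stock <= 29 → price values: [60, 111, 36, 58, 42].
MIN of non-NULL values = 36.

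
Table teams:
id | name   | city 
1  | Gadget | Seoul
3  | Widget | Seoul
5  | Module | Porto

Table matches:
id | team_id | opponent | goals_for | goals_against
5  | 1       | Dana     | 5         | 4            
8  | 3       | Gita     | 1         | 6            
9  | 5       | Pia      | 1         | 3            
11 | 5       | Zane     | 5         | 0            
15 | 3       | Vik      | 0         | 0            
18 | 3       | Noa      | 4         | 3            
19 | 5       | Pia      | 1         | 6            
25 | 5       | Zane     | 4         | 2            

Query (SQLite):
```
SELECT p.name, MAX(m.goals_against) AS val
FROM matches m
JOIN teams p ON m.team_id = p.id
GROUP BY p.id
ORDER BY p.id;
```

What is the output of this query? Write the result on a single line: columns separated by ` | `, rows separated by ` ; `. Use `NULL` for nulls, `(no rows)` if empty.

Gadget | 4 ; Widget | 6 ; Module | 6

Join each matches row to its teams via team_id.
Group joined rows by teams.id; compute MAX(m.goals_against) per group.
  1: ids {5} → MAX(m.goals_against)=4
  3: ids {8, 15, 18} → MAX(m.goals_against)=6
  5: ids {9, 11, 19, 25} → MAX(m.goals_against)=6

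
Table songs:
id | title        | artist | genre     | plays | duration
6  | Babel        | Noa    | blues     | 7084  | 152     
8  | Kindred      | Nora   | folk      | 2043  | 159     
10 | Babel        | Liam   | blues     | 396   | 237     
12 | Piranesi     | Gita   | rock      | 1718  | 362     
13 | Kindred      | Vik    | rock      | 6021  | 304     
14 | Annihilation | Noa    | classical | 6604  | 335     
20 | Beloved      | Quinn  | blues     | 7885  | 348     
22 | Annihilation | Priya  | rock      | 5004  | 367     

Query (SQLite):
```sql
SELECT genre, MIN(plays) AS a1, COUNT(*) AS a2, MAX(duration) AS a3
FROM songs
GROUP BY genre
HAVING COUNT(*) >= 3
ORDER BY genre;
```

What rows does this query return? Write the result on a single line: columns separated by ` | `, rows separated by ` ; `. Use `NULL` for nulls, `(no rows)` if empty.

blues | 396 | 3 | 348 ; rock | 1718 | 3 | 367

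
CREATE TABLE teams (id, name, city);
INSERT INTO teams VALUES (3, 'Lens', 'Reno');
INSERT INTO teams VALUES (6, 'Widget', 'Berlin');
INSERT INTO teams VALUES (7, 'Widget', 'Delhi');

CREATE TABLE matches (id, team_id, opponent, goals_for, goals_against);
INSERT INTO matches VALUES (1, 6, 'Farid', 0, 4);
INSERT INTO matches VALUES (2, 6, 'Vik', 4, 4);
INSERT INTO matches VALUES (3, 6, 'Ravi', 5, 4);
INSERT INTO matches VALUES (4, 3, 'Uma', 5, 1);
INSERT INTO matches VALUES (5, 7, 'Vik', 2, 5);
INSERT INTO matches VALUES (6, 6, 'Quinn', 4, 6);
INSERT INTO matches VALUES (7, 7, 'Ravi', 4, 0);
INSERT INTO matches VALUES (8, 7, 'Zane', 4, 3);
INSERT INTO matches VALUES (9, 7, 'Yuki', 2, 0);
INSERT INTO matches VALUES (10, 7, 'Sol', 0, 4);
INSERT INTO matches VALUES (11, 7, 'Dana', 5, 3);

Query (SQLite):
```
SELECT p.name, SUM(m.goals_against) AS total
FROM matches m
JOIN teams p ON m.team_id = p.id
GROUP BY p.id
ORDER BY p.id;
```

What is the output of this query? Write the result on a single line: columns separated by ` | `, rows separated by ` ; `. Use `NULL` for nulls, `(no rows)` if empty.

Lens | 1 ; Widget | 18 ; Widget | 15

Join each matches row to its teams via team_id.
Group joined rows by teams.id; compute SUM(m.goals_against) per group.
  3: ids {4} → SUM(m.goals_against)=1
  6: ids {1, 2, 3, 6} → SUM(m.goals_against)=18
  7: ids {5, 7, 8, 9, 10, 11} → SUM(m.goals_against)=15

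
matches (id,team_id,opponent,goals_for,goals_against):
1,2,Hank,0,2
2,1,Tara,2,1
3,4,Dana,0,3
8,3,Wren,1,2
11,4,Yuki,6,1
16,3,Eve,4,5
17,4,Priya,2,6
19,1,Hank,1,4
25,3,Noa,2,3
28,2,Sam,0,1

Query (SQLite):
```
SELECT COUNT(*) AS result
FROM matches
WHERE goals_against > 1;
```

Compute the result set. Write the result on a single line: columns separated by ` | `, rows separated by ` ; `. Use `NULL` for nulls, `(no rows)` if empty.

7

Rows where goals_against > 1 → goals_for values: [0, 0, 1, 4, 2, 1, 2].
COUNT(*) counts rows → 7.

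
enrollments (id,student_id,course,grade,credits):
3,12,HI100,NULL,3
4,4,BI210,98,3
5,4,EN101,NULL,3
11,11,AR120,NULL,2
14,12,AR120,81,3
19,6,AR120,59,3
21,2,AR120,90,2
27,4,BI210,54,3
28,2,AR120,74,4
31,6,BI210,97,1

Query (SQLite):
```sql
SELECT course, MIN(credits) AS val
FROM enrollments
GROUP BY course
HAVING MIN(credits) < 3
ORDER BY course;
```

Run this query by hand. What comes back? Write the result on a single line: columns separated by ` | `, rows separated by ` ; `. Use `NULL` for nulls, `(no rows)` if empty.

Partition enrollments by course; compute MIN(credits) within each group.
HAVING: keep groups where MIN(credits) < 3.
  AR120: ids {11, 14, 19, 21, 28} → MIN(credits)=2
  BI210: ids {4, 27, 31} → MIN(credits)=1
  EN101: ids {5} → MIN(credits)=3
  HI100: ids {3} → MIN(credits)=3

AR120 | 2 ; BI210 | 1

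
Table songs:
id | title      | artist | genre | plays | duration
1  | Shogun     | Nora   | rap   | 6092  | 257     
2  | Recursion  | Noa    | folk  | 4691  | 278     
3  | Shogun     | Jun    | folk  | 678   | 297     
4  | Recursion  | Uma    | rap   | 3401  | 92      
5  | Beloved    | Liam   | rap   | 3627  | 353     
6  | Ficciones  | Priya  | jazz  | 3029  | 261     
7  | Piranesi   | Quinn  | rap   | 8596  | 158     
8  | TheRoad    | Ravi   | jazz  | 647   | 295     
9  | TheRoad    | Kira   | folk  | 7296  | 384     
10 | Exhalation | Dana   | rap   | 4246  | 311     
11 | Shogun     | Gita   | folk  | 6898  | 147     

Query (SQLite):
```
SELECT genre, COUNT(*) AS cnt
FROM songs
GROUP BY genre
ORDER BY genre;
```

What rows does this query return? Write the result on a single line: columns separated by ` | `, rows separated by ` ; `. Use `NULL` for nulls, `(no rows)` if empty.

Partition songs by genre; compute COUNT(*) within each group.
  folk: ids {2, 3, 9, 11} → COUNT(*)=4
  jazz: ids {6, 8} → COUNT(*)=2
  rap: ids {1, 4, 5, 7, 10} → COUNT(*)=5

folk | 4 ; jazz | 2 ; rap | 5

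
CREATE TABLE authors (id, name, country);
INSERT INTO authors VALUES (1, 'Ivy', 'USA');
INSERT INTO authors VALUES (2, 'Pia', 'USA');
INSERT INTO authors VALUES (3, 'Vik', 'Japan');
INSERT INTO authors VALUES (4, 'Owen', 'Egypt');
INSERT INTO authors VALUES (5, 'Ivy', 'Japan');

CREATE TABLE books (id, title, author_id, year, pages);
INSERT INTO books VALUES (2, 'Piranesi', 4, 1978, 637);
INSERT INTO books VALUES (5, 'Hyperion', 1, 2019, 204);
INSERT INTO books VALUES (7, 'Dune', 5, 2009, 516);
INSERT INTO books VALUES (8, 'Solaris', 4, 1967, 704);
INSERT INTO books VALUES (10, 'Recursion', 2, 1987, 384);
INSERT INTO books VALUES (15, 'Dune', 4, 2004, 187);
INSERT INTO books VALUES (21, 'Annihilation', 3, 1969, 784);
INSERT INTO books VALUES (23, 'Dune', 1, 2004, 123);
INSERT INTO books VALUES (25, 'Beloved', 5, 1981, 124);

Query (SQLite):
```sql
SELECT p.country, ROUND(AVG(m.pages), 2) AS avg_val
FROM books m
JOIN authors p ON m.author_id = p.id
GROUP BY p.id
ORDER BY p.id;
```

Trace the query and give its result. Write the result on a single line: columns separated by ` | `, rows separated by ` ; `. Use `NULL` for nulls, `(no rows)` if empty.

USA | 163.5 ; USA | 384 ; Japan | 784 ; Egypt | 509.33 ; Japan | 320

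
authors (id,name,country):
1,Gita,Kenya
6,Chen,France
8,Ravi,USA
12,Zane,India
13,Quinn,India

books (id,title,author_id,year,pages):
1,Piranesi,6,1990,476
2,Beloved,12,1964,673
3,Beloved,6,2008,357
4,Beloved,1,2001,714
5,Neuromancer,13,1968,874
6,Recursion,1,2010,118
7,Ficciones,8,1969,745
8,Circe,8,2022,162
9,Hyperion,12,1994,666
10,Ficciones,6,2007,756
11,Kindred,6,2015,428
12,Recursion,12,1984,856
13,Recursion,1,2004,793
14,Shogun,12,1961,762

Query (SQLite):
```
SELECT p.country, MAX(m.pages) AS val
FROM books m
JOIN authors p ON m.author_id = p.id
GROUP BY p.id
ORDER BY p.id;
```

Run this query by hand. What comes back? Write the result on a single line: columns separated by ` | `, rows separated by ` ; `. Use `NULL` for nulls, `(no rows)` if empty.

Kenya | 793 ; France | 756 ; USA | 745 ; India | 856 ; India | 874

Join each books row to its authors via author_id.
Group joined rows by authors.id; compute MAX(m.pages) per group.
  1: ids {4, 6, 13} → MAX(m.pages)=793
  6: ids {1, 3, 10, 11} → MAX(m.pages)=756
  8: ids {7, 8} → MAX(m.pages)=745
  12: ids {2, 9, 12, 14} → MAX(m.pages)=856
  13: ids {5} → MAX(m.pages)=874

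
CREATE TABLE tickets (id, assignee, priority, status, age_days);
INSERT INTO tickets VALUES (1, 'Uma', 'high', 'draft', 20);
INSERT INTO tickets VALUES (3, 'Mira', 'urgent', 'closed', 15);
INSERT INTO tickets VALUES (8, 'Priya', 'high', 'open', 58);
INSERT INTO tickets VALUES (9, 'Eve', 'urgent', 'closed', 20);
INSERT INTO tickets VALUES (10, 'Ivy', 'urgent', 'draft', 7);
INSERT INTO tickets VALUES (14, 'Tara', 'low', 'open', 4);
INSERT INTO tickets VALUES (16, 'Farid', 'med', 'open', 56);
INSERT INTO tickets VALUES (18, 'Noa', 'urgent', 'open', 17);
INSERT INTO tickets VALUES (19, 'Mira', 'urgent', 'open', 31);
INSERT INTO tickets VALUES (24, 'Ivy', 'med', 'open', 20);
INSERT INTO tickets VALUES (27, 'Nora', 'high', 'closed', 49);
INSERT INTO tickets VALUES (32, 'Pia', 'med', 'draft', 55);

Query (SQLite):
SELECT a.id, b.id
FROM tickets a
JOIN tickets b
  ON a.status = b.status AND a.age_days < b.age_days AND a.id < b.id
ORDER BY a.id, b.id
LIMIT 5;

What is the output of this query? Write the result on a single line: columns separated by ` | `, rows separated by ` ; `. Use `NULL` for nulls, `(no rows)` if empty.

1 | 32 ; 3 | 9 ; 3 | 27 ; 9 | 27 ; 10 | 32

Pairs (a,b) with same status, a.age_days < b.age_days, a.id < b.id.
status groups: closed:{3,9,27} draft:{1,10,32} open:{8,14,16,18,19,24}
Ordered by (a.id, b.id); first 5.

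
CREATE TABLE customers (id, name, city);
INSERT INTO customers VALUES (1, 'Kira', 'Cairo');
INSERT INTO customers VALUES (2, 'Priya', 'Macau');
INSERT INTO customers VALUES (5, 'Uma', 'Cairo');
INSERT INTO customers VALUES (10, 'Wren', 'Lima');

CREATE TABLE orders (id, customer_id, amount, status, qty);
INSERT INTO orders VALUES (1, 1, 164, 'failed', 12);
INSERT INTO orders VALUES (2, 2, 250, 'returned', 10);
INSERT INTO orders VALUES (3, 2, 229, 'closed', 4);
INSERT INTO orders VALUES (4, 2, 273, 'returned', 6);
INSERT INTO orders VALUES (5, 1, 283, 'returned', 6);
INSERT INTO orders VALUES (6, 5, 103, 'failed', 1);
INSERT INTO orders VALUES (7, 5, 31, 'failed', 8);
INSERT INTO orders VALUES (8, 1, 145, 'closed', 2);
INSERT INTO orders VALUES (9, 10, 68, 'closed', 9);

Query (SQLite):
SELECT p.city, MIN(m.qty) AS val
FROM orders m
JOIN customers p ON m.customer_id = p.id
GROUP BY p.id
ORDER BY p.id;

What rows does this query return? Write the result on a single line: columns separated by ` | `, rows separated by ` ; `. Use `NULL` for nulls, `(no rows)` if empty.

Join each orders row to its customers via customer_id.
Group joined rows by customers.id; compute MIN(m.qty) per group.
  1: ids {1, 5, 8} → MIN(m.qty)=2
  2: ids {2, 3, 4} → MIN(m.qty)=4
  5: ids {6, 7} → MIN(m.qty)=1
  10: ids {9} → MIN(m.qty)=9

Cairo | 2 ; Macau | 4 ; Cairo | 1 ; Lima | 9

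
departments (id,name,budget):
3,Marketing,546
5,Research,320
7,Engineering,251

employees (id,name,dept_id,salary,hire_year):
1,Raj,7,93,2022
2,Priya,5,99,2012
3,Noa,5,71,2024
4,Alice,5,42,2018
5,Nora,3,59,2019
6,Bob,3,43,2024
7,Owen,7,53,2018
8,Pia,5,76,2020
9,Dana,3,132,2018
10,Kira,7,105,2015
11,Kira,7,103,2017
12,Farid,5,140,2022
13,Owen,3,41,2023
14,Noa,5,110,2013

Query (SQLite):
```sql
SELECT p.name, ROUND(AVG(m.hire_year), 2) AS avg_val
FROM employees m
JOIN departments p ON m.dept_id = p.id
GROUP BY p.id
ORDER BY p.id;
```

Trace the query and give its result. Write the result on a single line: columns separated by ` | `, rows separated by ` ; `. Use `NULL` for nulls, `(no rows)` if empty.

Join each employees row to its departments via dept_id.
Group joined rows by departments.id; compute ROUND(AVG(m.hire_year), 2) per group.
  3: ids {5, 6, 9, 13} → ROUND(AVG(m.hire_year), 2)=2021
  5: ids {2, 3, 4, 8, 12, 14} → ROUND(AVG(m.hire_year), 2)=2018.17
  7: ids {1, 7, 10, 11} → ROUND(AVG(m.hire_year), 2)=2018

Marketing | 2021 ; Research | 2018.17 ; Engineering | 2018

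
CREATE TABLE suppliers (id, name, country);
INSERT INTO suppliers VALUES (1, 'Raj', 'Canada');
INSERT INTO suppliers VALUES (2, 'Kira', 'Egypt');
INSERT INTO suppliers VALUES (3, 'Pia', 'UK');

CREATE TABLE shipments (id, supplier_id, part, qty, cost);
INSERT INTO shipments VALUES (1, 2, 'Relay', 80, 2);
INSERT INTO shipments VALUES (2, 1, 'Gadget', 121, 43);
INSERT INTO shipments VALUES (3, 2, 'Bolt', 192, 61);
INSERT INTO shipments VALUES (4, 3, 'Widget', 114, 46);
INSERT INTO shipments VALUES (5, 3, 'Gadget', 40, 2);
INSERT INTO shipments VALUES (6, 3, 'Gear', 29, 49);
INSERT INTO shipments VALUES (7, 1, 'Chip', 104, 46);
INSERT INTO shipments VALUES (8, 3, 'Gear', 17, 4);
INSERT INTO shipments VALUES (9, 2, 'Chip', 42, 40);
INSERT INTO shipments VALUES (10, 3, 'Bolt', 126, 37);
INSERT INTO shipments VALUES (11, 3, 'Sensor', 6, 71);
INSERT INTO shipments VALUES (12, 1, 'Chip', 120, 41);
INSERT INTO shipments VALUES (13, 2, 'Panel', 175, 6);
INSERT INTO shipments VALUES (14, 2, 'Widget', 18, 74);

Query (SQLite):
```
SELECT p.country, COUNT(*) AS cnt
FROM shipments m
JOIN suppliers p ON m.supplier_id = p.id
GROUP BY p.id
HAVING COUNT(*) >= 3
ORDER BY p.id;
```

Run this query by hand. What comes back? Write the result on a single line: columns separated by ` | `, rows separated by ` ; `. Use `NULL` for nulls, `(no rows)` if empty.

Canada | 3 ; Egypt | 5 ; UK | 6

Join each shipments row to its suppliers via supplier_id.
Group joined rows by suppliers.id; compute COUNT(*) per group.
HAVING: keep groups with count ≥ 3.
  1: ids {2, 7, 12} → COUNT(*)=3
  2: ids {1, 3, 9, 13, 14} → COUNT(*)=5
  3: ids {4, 5, 6, 8, 10, 11} → COUNT(*)=6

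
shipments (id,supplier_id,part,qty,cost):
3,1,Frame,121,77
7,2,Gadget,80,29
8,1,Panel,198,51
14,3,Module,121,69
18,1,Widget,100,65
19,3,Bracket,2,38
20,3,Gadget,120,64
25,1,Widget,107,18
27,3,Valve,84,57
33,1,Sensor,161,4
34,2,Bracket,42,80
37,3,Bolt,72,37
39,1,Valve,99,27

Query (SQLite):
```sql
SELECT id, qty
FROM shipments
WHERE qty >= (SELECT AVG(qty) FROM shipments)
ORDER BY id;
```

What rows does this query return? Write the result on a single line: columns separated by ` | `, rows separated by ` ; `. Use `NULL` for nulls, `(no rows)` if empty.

3 | 121 ; 8 | 198 ; 14 | 121 ; 20 | 120 ; 25 | 107 ; 33 | 161

Scalar subquery: AVG(qty) over all shipments rows = 100.538462 (≈; comparison uses full precision).
Keep rows where qty >= that value.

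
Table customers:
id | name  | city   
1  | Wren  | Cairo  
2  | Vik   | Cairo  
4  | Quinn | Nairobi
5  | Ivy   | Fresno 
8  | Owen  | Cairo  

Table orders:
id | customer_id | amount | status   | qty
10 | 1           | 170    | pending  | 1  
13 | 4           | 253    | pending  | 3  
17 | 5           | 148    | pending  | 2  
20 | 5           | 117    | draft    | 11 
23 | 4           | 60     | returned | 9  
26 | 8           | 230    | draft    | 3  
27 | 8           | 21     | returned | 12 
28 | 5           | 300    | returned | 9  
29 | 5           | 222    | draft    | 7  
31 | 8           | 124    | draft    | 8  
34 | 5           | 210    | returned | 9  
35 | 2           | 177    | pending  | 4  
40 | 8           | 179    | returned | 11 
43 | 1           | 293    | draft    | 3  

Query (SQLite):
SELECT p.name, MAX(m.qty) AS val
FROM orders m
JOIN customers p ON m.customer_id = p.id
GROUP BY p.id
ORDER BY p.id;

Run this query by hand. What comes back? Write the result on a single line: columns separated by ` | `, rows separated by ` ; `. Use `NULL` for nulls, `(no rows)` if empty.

Wren | 3 ; Vik | 4 ; Quinn | 9 ; Ivy | 11 ; Owen | 12

Join each orders row to its customers via customer_id.
Group joined rows by customers.id; compute MAX(m.qty) per group.
  1: ids {10, 43} → MAX(m.qty)=3
  2: ids {35} → MAX(m.qty)=4
  4: ids {13, 23} → MAX(m.qty)=9
  5: ids {17, 20, 28, 29, 34} → MAX(m.qty)=11
  8: ids {26, 27, 31, 40} → MAX(m.qty)=12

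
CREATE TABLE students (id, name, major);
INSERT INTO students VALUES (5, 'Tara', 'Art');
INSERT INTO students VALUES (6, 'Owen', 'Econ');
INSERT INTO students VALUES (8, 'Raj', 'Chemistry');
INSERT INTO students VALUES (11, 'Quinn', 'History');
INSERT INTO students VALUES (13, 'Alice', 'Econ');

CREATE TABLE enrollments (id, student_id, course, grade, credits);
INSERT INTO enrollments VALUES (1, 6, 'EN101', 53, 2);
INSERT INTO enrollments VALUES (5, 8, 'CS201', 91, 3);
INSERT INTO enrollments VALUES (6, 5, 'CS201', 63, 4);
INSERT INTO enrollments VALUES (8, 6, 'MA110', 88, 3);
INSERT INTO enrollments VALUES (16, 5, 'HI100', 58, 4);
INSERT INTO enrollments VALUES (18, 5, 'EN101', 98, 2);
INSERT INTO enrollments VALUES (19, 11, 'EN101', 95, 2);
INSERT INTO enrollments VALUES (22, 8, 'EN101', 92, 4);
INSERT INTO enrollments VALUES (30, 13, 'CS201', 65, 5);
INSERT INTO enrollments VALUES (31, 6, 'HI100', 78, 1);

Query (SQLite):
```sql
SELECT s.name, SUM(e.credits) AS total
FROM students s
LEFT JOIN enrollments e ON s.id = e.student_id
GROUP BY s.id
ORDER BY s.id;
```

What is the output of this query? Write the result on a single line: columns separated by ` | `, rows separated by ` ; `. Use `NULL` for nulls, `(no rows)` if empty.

Tara | 10 ; Owen | 6 ; Raj | 7 ; Quinn | 2 ; Alice | 5

LEFT JOIN keeps every students row; unmatched ones get NULL for enrollments columns.
Group by students.id and compute SUM(e.credits). SUM over an all-NULL group is NULL.
  5: ids {6, 16, 18} → SUM(e.credits)=10
  6: ids {1, 8, 31} → SUM(e.credits)=6
  8: ids {5, 22} → SUM(e.credits)=7
  11: ids {19} → SUM(e.credits)=2
  13: ids {30} → SUM(e.credits)=5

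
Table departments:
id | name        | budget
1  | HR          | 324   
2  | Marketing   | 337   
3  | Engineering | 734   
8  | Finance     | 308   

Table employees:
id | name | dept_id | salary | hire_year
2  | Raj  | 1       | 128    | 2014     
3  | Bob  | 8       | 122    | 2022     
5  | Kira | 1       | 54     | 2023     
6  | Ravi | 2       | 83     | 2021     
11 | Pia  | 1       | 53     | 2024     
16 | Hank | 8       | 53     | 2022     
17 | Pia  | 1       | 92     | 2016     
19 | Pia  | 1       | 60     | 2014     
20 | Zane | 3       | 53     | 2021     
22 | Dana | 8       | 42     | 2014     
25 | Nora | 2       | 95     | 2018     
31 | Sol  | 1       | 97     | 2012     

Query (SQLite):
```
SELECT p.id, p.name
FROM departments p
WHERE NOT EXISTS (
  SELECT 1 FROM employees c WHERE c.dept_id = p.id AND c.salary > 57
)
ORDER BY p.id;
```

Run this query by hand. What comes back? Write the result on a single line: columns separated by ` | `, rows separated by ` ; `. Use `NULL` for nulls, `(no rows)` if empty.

3 | Engineering

For each departments row, check whether any employees with matching dept_id has salary > 57.
Keep rows where that is false.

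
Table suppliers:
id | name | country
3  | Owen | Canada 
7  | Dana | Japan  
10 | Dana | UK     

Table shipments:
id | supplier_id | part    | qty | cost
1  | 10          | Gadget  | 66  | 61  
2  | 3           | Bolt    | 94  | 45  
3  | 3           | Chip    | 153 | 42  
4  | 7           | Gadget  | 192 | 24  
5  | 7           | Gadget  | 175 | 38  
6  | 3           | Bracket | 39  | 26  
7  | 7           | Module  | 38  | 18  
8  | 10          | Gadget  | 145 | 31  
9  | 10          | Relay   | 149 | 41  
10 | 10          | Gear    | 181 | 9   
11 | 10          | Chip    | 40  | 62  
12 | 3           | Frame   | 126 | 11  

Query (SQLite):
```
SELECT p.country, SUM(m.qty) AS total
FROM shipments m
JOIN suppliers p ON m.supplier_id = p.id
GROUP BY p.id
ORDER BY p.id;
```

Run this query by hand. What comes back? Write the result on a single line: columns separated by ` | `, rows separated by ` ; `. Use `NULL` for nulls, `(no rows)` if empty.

Canada | 412 ; Japan | 405 ; UK | 581

Join each shipments row to its suppliers via supplier_id.
Group joined rows by suppliers.id; compute SUM(m.qty) per group.
  3: ids {2, 3, 6, 12} → SUM(m.qty)=412
  7: ids {4, 5, 7} → SUM(m.qty)=405
  10: ids {1, 8, 9, 10, 11} → SUM(m.qty)=581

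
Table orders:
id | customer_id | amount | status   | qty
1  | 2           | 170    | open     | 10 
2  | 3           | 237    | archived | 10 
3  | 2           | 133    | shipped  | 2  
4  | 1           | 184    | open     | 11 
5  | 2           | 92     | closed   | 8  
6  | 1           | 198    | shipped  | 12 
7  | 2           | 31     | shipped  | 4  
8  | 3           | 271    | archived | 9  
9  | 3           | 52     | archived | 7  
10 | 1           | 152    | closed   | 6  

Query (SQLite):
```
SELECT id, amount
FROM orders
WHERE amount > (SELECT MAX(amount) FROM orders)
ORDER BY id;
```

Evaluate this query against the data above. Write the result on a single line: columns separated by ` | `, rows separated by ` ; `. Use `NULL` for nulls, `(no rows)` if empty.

Scalar subquery: MAX(amount) over all orders rows = 271.
Keep rows where amount > that value.

(no rows)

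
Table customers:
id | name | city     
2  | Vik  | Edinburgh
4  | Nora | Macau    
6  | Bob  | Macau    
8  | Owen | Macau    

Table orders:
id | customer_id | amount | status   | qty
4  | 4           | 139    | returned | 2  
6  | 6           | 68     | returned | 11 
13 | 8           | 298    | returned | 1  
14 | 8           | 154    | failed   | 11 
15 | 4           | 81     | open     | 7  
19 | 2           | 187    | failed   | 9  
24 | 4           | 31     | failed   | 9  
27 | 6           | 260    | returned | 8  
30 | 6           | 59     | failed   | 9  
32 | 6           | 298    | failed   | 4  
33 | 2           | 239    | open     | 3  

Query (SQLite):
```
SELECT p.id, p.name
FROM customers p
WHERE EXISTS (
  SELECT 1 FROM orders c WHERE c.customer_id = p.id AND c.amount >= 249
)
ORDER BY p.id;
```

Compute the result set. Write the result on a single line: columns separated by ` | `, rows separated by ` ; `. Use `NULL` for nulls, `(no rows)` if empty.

For each customers row, check whether any orders with matching customer_id has amount >= 249.
Keep rows where that is true.

6 | Bob ; 8 | Owen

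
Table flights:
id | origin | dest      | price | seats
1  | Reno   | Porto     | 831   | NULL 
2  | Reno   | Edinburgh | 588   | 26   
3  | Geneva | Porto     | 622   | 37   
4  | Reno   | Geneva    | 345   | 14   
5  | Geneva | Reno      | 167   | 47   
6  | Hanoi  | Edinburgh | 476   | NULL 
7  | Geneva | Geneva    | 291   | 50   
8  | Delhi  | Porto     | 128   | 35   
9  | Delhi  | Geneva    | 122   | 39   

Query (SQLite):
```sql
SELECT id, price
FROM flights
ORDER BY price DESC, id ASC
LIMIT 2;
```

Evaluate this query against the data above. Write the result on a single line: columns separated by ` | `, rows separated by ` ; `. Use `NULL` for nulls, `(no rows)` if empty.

1 | 831 ; 3 | 622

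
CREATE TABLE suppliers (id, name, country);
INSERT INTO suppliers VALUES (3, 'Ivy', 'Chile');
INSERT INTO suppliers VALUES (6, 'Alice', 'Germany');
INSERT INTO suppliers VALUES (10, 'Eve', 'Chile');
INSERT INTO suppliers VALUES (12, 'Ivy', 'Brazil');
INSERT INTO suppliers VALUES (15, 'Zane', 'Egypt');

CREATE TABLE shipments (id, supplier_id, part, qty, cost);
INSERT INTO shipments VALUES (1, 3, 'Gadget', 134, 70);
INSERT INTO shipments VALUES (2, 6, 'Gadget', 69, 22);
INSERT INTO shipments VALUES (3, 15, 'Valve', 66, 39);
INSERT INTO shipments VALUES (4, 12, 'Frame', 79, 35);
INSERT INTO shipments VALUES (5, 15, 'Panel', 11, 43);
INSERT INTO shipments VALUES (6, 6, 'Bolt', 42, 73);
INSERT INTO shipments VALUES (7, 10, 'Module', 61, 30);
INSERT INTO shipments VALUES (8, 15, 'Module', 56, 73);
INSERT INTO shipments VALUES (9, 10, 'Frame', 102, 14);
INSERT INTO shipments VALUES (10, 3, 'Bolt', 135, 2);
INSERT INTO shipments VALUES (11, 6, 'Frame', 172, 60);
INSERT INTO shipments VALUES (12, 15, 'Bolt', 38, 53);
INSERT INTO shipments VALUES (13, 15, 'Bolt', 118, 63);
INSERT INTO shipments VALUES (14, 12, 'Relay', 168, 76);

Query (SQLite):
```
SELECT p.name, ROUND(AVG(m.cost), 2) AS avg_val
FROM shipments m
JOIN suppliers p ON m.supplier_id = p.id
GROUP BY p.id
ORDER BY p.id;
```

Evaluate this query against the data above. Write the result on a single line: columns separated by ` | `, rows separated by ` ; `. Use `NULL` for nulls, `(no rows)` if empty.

Join each shipments row to its suppliers via supplier_id.
Group joined rows by suppliers.id; compute ROUND(AVG(m.cost), 2) per group.
  3: ids {1, 10} → ROUND(AVG(m.cost), 2)=36
  6: ids {2, 6, 11} → ROUND(AVG(m.cost), 2)=51.67
  10: ids {7, 9} → ROUND(AVG(m.cost), 2)=22
  12: ids {4, 14} → ROUND(AVG(m.cost), 2)=55.5
  15: ids {3, 5, 8, 12, 13} → ROUND(AVG(m.cost), 2)=54.2

Ivy | 36 ; Alice | 51.67 ; Eve | 22 ; Ivy | 55.5 ; Zane | 54.2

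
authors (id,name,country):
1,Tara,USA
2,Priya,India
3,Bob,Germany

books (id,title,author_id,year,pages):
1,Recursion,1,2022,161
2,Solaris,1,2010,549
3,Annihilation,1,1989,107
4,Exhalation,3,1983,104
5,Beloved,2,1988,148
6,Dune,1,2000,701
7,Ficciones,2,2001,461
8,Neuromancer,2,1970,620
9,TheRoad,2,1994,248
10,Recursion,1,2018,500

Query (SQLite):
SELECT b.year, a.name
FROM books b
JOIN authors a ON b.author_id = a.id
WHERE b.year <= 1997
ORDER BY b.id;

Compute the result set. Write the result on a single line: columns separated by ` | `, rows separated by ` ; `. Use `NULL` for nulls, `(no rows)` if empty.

Each books row matches the authors row where author_id = authors.id.
Then keep rows with b.year <= 1997.

1989 | Tara ; 1983 | Bob ; 1988 | Priya ; 1970 | Priya ; 1994 | Priya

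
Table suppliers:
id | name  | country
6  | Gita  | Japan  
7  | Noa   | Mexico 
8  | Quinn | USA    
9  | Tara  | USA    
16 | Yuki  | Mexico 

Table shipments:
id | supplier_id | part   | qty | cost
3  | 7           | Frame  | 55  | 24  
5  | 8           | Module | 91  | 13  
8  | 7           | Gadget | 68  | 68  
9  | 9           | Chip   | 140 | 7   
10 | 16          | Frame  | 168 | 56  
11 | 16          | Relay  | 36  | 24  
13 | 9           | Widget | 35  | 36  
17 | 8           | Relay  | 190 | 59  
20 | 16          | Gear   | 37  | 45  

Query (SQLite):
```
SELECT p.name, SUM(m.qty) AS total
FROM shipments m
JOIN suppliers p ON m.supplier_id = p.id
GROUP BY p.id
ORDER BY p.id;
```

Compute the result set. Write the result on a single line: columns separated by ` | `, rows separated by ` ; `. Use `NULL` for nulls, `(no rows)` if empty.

Noa | 123 ; Quinn | 281 ; Tara | 175 ; Yuki | 241

Join each shipments row to its suppliers via supplier_id.
Group joined rows by suppliers.id; compute SUM(m.qty) per group.
  7: ids {3, 8} → SUM(m.qty)=123
  8: ids {5, 17} → SUM(m.qty)=281
  9: ids {9, 13} → SUM(m.qty)=175
  16: ids {10, 11, 20} → SUM(m.qty)=241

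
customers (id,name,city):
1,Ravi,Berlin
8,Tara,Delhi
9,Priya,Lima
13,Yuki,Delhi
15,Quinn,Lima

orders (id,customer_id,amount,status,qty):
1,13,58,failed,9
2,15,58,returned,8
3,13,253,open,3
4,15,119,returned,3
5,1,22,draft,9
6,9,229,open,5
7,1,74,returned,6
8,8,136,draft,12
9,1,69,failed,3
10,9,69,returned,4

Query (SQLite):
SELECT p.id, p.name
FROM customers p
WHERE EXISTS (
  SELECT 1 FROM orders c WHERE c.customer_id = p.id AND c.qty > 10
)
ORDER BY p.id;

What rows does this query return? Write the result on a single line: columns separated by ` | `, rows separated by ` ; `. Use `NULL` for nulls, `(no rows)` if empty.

8 | Tara

For each customers row, check whether any orders with matching customer_id has qty > 10.
Keep rows where that is true.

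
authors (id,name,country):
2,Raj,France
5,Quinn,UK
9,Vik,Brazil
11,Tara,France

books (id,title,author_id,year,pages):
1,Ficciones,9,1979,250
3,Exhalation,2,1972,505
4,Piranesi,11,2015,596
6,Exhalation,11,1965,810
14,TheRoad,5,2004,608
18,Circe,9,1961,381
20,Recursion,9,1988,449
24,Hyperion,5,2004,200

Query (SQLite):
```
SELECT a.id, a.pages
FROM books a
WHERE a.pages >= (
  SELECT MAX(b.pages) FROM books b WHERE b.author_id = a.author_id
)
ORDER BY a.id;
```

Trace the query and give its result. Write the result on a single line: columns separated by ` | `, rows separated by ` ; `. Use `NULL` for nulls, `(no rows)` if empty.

For each books row a, compute MAX(pages) over rows sharing a.author_id.
Keep row a if a.pages >= that per-group MAX.
  author_id=2: MAX(pages) = 505
  author_id=5: MAX(pages) = 608
  author_id=9: MAX(pages) = 449
  author_id=11: MAX(pages) = 810

3 | 505 ; 6 | 810 ; 14 | 608 ; 20 | 449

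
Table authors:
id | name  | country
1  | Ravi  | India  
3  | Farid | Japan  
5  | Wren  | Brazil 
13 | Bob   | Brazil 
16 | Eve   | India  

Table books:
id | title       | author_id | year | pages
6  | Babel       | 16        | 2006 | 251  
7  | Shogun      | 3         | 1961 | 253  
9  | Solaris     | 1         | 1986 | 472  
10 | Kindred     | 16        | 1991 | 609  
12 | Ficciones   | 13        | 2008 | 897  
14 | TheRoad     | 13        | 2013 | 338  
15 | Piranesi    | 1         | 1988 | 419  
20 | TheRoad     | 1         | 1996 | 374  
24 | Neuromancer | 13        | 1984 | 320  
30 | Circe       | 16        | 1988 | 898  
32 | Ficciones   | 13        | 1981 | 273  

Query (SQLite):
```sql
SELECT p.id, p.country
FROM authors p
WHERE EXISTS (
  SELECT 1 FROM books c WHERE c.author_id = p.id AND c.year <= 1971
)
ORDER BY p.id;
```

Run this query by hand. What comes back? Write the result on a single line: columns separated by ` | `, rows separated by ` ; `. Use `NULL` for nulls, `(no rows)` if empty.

For each authors row, check whether any books with matching author_id has year <= 1971.
Keep rows where that is true.

3 | Japan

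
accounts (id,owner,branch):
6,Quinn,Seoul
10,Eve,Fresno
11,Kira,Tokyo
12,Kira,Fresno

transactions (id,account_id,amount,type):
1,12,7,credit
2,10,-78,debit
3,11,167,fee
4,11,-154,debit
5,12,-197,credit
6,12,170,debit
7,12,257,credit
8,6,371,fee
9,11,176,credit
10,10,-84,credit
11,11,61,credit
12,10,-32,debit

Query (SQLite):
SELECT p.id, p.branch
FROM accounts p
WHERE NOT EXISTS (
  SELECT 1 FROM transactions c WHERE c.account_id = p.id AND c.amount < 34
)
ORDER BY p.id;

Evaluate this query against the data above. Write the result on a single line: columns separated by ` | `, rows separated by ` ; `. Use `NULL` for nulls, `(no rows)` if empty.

6 | Seoul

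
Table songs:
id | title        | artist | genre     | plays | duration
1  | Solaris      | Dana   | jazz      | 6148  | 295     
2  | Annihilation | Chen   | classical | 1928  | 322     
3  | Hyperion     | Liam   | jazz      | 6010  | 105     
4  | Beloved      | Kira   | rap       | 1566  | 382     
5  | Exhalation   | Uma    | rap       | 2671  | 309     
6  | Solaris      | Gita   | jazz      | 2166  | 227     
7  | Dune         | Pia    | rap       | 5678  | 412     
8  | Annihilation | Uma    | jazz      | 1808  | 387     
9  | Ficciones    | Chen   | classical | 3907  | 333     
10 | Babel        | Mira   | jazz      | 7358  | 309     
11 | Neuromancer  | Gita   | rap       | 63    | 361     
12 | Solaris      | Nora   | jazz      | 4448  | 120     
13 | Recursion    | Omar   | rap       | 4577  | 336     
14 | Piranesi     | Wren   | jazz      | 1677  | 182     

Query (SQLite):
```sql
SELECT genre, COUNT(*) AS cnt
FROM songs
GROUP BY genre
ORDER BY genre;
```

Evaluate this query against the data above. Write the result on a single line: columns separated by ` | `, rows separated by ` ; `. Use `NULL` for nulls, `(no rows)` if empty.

Partition songs by genre; compute COUNT(*) within each group.
  classical: ids {2, 9} → COUNT(*)=2
  jazz: ids {1, 3, 6, 8, 10, 12, 14} → COUNT(*)=7
  rap: ids {4, 5, 7, 11, 13} → COUNT(*)=5

classical | 2 ; jazz | 7 ; rap | 5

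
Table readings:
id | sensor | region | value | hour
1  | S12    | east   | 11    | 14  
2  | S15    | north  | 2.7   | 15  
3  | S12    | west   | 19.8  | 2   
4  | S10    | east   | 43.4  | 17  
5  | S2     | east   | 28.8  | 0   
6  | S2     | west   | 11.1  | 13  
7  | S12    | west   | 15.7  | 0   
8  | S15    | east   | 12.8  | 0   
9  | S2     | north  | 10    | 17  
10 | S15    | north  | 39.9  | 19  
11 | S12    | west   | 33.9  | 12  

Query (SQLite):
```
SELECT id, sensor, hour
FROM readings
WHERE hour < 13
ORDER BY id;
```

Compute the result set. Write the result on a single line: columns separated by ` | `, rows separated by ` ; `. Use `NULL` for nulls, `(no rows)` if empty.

hour < 13: ids {3, 5, 7, 8, 11}

3 | S12 | 2 ; 5 | S2 | 0 ; 7 | S12 | 0 ; 8 | S15 | 0 ; 11 | S12 | 12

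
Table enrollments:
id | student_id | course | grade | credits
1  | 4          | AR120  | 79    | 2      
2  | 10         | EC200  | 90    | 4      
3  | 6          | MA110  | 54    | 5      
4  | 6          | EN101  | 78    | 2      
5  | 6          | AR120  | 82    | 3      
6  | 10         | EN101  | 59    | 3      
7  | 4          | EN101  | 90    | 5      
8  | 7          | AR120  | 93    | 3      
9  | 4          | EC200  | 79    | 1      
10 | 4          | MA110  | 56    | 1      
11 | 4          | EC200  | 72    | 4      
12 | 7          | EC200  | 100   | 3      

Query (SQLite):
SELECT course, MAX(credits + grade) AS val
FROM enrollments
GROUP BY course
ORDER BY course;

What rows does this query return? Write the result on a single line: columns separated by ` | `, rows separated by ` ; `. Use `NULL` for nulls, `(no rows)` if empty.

For each row compute credits + grade.
Group by course; take MAX of the expression per group.
  AR120: ids {1, 5, 8} → MAX(credits + grade)=96
  EC200: ids {2, 9, 11, 12} → MAX(credits + grade)=103
  EN101: ids {4, 6, 7} → MAX(credits + grade)=95
  MA110: ids {3, 10} → MAX(credits + grade)=59

AR120 | 96 ; EC200 | 103 ; EN101 | 95 ; MA110 | 59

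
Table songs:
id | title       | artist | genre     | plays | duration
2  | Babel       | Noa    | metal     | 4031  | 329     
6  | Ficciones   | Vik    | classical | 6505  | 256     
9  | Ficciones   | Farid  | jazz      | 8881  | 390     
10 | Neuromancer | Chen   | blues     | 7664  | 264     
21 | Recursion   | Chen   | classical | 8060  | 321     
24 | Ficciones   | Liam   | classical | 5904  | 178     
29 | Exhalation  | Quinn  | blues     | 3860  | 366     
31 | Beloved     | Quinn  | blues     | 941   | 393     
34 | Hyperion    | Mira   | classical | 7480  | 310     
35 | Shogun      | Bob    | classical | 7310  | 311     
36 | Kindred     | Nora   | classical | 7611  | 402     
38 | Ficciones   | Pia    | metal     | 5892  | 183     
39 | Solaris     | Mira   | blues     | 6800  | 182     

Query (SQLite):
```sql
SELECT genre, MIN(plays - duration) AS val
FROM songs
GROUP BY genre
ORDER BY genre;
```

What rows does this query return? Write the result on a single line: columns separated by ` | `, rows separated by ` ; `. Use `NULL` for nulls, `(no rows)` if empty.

For each row compute plays - duration.
Group by genre; take MIN of the expression per group.
  blues: ids {10, 29, 31, 39} → MIN(plays - duration)=548
  classical: ids {6, 21, 24, 34, 35, 36} → MIN(plays - duration)=5726
  jazz: ids {9} → MIN(plays - duration)=8491
  metal: ids {2, 38} → MIN(plays - duration)=3702

blues | 548 ; classical | 5726 ; jazz | 8491 ; metal | 3702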